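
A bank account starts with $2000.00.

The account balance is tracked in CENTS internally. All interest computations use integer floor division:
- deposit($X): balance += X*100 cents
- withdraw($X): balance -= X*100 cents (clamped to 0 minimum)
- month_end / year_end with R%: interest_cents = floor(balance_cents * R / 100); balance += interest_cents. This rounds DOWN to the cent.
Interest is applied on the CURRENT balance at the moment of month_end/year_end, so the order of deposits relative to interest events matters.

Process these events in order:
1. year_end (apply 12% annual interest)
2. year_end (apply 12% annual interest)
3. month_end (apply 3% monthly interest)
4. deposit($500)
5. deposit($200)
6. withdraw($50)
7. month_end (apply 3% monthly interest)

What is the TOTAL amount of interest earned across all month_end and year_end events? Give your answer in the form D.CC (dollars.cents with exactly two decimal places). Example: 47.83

After 1 (year_end (apply 12% annual interest)): balance=$2240.00 total_interest=$240.00
After 2 (year_end (apply 12% annual interest)): balance=$2508.80 total_interest=$508.80
After 3 (month_end (apply 3% monthly interest)): balance=$2584.06 total_interest=$584.06
After 4 (deposit($500)): balance=$3084.06 total_interest=$584.06
After 5 (deposit($200)): balance=$3284.06 total_interest=$584.06
After 6 (withdraw($50)): balance=$3234.06 total_interest=$584.06
After 7 (month_end (apply 3% monthly interest)): balance=$3331.08 total_interest=$681.08

Answer: 681.08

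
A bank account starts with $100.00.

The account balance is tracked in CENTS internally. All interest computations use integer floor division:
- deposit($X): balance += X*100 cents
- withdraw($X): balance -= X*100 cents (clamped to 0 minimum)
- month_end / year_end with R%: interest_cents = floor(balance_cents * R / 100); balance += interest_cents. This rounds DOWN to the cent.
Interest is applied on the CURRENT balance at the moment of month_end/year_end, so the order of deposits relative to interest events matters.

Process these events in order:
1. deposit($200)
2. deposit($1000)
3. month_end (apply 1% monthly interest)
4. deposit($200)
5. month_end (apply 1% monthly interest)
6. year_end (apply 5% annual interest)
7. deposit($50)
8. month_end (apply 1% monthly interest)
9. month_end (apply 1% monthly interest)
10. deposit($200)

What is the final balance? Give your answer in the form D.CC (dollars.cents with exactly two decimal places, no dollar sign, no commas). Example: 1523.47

After 1 (deposit($200)): balance=$300.00 total_interest=$0.00
After 2 (deposit($1000)): balance=$1300.00 total_interest=$0.00
After 3 (month_end (apply 1% monthly interest)): balance=$1313.00 total_interest=$13.00
After 4 (deposit($200)): balance=$1513.00 total_interest=$13.00
After 5 (month_end (apply 1% monthly interest)): balance=$1528.13 total_interest=$28.13
After 6 (year_end (apply 5% annual interest)): balance=$1604.53 total_interest=$104.53
After 7 (deposit($50)): balance=$1654.53 total_interest=$104.53
After 8 (month_end (apply 1% monthly interest)): balance=$1671.07 total_interest=$121.07
After 9 (month_end (apply 1% monthly interest)): balance=$1687.78 total_interest=$137.78
After 10 (deposit($200)): balance=$1887.78 total_interest=$137.78

Answer: 1887.78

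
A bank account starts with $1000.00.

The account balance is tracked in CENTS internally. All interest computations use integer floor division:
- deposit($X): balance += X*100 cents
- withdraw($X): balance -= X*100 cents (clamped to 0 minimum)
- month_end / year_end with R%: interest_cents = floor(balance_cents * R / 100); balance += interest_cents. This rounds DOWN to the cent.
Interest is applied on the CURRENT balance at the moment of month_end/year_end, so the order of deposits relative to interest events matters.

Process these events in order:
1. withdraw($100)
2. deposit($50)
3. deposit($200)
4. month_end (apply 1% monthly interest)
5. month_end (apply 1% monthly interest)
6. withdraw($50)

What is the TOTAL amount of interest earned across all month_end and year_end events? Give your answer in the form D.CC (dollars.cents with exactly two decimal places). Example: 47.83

After 1 (withdraw($100)): balance=$900.00 total_interest=$0.00
After 2 (deposit($50)): balance=$950.00 total_interest=$0.00
After 3 (deposit($200)): balance=$1150.00 total_interest=$0.00
After 4 (month_end (apply 1% monthly interest)): balance=$1161.50 total_interest=$11.50
After 5 (month_end (apply 1% monthly interest)): balance=$1173.11 total_interest=$23.11
After 6 (withdraw($50)): balance=$1123.11 total_interest=$23.11

Answer: 23.11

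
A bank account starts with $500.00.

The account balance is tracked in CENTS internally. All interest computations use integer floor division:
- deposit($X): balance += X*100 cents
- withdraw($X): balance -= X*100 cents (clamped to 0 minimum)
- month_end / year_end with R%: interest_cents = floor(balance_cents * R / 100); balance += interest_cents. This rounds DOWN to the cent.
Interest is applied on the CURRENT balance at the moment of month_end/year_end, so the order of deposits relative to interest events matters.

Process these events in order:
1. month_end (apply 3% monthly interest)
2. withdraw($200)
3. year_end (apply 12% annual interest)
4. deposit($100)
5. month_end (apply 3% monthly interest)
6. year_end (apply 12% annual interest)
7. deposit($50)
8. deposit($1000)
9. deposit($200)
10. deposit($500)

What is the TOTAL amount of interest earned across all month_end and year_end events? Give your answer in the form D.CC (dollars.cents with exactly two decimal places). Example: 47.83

After 1 (month_end (apply 3% monthly interest)): balance=$515.00 total_interest=$15.00
After 2 (withdraw($200)): balance=$315.00 total_interest=$15.00
After 3 (year_end (apply 12% annual interest)): balance=$352.80 total_interest=$52.80
After 4 (deposit($100)): balance=$452.80 total_interest=$52.80
After 5 (month_end (apply 3% monthly interest)): balance=$466.38 total_interest=$66.38
After 6 (year_end (apply 12% annual interest)): balance=$522.34 total_interest=$122.34
After 7 (deposit($50)): balance=$572.34 total_interest=$122.34
After 8 (deposit($1000)): balance=$1572.34 total_interest=$122.34
After 9 (deposit($200)): balance=$1772.34 total_interest=$122.34
After 10 (deposit($500)): balance=$2272.34 total_interest=$122.34

Answer: 122.34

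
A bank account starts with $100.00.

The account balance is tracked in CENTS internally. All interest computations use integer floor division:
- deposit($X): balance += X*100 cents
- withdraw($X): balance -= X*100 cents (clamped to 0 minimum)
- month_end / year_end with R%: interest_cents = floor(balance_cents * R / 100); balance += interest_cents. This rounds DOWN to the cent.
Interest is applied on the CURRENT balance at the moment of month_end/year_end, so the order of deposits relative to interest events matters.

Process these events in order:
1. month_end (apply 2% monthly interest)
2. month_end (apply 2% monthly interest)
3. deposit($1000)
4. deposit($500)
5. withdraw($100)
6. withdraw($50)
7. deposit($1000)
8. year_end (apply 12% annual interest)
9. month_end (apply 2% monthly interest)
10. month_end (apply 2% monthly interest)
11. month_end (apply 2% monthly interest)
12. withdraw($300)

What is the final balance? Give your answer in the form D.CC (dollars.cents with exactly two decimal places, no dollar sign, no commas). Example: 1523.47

Answer: 2616.74

Derivation:
After 1 (month_end (apply 2% monthly interest)): balance=$102.00 total_interest=$2.00
After 2 (month_end (apply 2% monthly interest)): balance=$104.04 total_interest=$4.04
After 3 (deposit($1000)): balance=$1104.04 total_interest=$4.04
After 4 (deposit($500)): balance=$1604.04 total_interest=$4.04
After 5 (withdraw($100)): balance=$1504.04 total_interest=$4.04
After 6 (withdraw($50)): balance=$1454.04 total_interest=$4.04
After 7 (deposit($1000)): balance=$2454.04 total_interest=$4.04
After 8 (year_end (apply 12% annual interest)): balance=$2748.52 total_interest=$298.52
After 9 (month_end (apply 2% monthly interest)): balance=$2803.49 total_interest=$353.49
After 10 (month_end (apply 2% monthly interest)): balance=$2859.55 total_interest=$409.55
After 11 (month_end (apply 2% monthly interest)): balance=$2916.74 total_interest=$466.74
After 12 (withdraw($300)): balance=$2616.74 total_interest=$466.74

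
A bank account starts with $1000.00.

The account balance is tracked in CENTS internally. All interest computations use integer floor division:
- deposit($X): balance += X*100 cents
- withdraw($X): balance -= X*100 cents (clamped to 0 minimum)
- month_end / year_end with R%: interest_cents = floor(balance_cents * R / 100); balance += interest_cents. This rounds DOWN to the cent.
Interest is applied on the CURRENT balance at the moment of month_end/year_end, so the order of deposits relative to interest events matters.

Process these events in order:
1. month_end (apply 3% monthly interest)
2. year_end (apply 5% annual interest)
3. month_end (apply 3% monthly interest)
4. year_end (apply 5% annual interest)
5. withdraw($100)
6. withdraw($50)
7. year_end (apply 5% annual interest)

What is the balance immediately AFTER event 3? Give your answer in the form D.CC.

After 1 (month_end (apply 3% monthly interest)): balance=$1030.00 total_interest=$30.00
After 2 (year_end (apply 5% annual interest)): balance=$1081.50 total_interest=$81.50
After 3 (month_end (apply 3% monthly interest)): balance=$1113.94 total_interest=$113.94

Answer: 1113.94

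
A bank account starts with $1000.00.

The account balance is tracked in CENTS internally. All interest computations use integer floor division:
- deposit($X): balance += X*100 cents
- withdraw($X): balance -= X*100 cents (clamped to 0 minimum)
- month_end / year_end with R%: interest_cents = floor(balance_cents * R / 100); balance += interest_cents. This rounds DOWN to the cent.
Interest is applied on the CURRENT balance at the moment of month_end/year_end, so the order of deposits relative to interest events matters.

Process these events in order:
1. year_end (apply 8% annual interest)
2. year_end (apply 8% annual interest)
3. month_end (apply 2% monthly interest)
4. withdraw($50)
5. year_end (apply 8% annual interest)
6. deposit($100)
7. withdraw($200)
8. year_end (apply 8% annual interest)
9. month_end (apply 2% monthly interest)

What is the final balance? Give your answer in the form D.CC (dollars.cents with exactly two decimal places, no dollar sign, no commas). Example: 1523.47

After 1 (year_end (apply 8% annual interest)): balance=$1080.00 total_interest=$80.00
After 2 (year_end (apply 8% annual interest)): balance=$1166.40 total_interest=$166.40
After 3 (month_end (apply 2% monthly interest)): balance=$1189.72 total_interest=$189.72
After 4 (withdraw($50)): balance=$1139.72 total_interest=$189.72
After 5 (year_end (apply 8% annual interest)): balance=$1230.89 total_interest=$280.89
After 6 (deposit($100)): balance=$1330.89 total_interest=$280.89
After 7 (withdraw($200)): balance=$1130.89 total_interest=$280.89
After 8 (year_end (apply 8% annual interest)): balance=$1221.36 total_interest=$371.36
After 9 (month_end (apply 2% monthly interest)): balance=$1245.78 total_interest=$395.78

Answer: 1245.78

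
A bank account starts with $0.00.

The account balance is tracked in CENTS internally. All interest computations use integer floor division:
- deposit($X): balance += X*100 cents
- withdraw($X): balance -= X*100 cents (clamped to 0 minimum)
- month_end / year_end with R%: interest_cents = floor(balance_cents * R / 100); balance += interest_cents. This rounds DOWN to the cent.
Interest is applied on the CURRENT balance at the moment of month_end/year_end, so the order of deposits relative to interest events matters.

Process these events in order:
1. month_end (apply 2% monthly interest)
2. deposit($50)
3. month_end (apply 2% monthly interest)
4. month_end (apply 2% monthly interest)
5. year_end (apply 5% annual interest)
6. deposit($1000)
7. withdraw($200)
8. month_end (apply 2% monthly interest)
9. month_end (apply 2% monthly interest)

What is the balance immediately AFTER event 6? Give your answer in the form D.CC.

After 1 (month_end (apply 2% monthly interest)): balance=$0.00 total_interest=$0.00
After 2 (deposit($50)): balance=$50.00 total_interest=$0.00
After 3 (month_end (apply 2% monthly interest)): balance=$51.00 total_interest=$1.00
After 4 (month_end (apply 2% monthly interest)): balance=$52.02 total_interest=$2.02
After 5 (year_end (apply 5% annual interest)): balance=$54.62 total_interest=$4.62
After 6 (deposit($1000)): balance=$1054.62 total_interest=$4.62

Answer: 1054.62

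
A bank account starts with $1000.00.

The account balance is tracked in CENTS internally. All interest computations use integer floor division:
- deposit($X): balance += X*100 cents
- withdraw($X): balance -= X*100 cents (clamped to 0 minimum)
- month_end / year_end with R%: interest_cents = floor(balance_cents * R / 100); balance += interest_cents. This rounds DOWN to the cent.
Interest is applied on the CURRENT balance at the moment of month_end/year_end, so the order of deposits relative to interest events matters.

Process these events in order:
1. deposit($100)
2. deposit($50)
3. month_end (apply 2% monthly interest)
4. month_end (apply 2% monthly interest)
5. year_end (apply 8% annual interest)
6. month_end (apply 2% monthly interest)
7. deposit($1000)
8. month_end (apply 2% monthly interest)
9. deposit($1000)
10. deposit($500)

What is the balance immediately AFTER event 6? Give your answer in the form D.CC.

After 1 (deposit($100)): balance=$1100.00 total_interest=$0.00
After 2 (deposit($50)): balance=$1150.00 total_interest=$0.00
After 3 (month_end (apply 2% monthly interest)): balance=$1173.00 total_interest=$23.00
After 4 (month_end (apply 2% monthly interest)): balance=$1196.46 total_interest=$46.46
After 5 (year_end (apply 8% annual interest)): balance=$1292.17 total_interest=$142.17
After 6 (month_end (apply 2% monthly interest)): balance=$1318.01 total_interest=$168.01

Answer: 1318.01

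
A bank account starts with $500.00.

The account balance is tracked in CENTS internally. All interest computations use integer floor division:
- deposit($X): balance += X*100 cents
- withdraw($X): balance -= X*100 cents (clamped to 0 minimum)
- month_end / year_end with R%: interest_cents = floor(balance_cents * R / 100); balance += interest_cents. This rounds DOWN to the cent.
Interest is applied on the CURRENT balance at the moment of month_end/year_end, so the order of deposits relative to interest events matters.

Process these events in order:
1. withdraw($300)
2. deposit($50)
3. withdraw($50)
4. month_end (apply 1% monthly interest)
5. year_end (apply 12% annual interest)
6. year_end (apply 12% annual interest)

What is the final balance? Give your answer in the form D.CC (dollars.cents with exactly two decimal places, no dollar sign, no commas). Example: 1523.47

After 1 (withdraw($300)): balance=$200.00 total_interest=$0.00
After 2 (deposit($50)): balance=$250.00 total_interest=$0.00
After 3 (withdraw($50)): balance=$200.00 total_interest=$0.00
After 4 (month_end (apply 1% monthly interest)): balance=$202.00 total_interest=$2.00
After 5 (year_end (apply 12% annual interest)): balance=$226.24 total_interest=$26.24
After 6 (year_end (apply 12% annual interest)): balance=$253.38 total_interest=$53.38

Answer: 253.38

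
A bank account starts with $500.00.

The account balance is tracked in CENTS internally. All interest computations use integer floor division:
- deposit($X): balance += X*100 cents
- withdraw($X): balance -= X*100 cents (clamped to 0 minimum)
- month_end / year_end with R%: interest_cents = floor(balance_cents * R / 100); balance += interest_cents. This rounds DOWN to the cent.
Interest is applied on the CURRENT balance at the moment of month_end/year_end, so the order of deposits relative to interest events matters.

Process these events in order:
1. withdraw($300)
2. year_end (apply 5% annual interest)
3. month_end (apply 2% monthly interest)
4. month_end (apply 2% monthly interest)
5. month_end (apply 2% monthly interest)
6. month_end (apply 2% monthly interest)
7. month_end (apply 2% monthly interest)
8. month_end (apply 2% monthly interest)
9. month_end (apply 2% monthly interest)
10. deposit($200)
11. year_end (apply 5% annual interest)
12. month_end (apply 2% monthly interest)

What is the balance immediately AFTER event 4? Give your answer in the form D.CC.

After 1 (withdraw($300)): balance=$200.00 total_interest=$0.00
After 2 (year_end (apply 5% annual interest)): balance=$210.00 total_interest=$10.00
After 3 (month_end (apply 2% monthly interest)): balance=$214.20 total_interest=$14.20
After 4 (month_end (apply 2% monthly interest)): balance=$218.48 total_interest=$18.48

Answer: 218.48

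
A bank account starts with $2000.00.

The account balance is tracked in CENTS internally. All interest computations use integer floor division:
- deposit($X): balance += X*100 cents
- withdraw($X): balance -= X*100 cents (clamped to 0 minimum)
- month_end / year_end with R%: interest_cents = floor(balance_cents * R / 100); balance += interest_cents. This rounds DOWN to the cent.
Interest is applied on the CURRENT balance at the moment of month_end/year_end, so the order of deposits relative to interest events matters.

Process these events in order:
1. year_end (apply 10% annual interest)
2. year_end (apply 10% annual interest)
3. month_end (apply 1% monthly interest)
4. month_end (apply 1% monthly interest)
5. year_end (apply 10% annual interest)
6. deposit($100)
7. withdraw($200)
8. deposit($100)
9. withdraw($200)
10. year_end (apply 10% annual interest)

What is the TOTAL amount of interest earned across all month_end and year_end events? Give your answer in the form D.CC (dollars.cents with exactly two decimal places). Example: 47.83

Answer: 967.05

Derivation:
After 1 (year_end (apply 10% annual interest)): balance=$2200.00 total_interest=$200.00
After 2 (year_end (apply 10% annual interest)): balance=$2420.00 total_interest=$420.00
After 3 (month_end (apply 1% monthly interest)): balance=$2444.20 total_interest=$444.20
After 4 (month_end (apply 1% monthly interest)): balance=$2468.64 total_interest=$468.64
After 5 (year_end (apply 10% annual interest)): balance=$2715.50 total_interest=$715.50
After 6 (deposit($100)): balance=$2815.50 total_interest=$715.50
After 7 (withdraw($200)): balance=$2615.50 total_interest=$715.50
After 8 (deposit($100)): balance=$2715.50 total_interest=$715.50
After 9 (withdraw($200)): balance=$2515.50 total_interest=$715.50
After 10 (year_end (apply 10% annual interest)): balance=$2767.05 total_interest=$967.05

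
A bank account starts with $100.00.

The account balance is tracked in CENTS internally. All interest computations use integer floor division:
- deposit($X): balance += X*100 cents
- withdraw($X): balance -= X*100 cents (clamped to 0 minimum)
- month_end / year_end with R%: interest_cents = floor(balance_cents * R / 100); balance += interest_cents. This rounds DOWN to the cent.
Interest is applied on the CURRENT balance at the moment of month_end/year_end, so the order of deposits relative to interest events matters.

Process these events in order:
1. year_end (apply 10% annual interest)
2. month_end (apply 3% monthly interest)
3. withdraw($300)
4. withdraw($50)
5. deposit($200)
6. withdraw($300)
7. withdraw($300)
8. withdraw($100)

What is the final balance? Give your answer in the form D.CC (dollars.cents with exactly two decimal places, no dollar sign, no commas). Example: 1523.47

Answer: 0.00

Derivation:
After 1 (year_end (apply 10% annual interest)): balance=$110.00 total_interest=$10.00
After 2 (month_end (apply 3% monthly interest)): balance=$113.30 total_interest=$13.30
After 3 (withdraw($300)): balance=$0.00 total_interest=$13.30
After 4 (withdraw($50)): balance=$0.00 total_interest=$13.30
After 5 (deposit($200)): balance=$200.00 total_interest=$13.30
After 6 (withdraw($300)): balance=$0.00 total_interest=$13.30
After 7 (withdraw($300)): balance=$0.00 total_interest=$13.30
After 8 (withdraw($100)): balance=$0.00 total_interest=$13.30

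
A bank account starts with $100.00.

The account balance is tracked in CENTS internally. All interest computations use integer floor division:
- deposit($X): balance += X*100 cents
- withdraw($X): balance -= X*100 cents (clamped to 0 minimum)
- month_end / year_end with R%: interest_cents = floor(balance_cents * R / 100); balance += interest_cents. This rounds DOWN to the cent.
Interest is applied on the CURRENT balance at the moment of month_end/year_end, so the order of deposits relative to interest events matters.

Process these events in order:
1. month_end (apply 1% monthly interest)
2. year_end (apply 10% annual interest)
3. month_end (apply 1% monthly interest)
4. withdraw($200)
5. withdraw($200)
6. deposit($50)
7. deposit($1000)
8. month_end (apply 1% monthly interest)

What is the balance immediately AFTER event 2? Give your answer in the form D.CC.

After 1 (month_end (apply 1% monthly interest)): balance=$101.00 total_interest=$1.00
After 2 (year_end (apply 10% annual interest)): balance=$111.10 total_interest=$11.10

Answer: 111.10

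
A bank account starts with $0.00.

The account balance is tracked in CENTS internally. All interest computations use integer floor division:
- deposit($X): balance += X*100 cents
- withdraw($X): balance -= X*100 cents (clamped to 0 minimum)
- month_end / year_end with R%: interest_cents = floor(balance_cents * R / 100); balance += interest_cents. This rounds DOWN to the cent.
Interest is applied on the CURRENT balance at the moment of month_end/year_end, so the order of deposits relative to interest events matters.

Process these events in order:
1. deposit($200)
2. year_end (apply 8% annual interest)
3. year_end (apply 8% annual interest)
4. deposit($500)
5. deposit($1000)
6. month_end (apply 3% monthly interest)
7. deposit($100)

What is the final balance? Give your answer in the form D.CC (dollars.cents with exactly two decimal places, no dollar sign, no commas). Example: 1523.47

Answer: 1885.27

Derivation:
After 1 (deposit($200)): balance=$200.00 total_interest=$0.00
After 2 (year_end (apply 8% annual interest)): balance=$216.00 total_interest=$16.00
After 3 (year_end (apply 8% annual interest)): balance=$233.28 total_interest=$33.28
After 4 (deposit($500)): balance=$733.28 total_interest=$33.28
After 5 (deposit($1000)): balance=$1733.28 total_interest=$33.28
After 6 (month_end (apply 3% monthly interest)): balance=$1785.27 total_interest=$85.27
After 7 (deposit($100)): balance=$1885.27 total_interest=$85.27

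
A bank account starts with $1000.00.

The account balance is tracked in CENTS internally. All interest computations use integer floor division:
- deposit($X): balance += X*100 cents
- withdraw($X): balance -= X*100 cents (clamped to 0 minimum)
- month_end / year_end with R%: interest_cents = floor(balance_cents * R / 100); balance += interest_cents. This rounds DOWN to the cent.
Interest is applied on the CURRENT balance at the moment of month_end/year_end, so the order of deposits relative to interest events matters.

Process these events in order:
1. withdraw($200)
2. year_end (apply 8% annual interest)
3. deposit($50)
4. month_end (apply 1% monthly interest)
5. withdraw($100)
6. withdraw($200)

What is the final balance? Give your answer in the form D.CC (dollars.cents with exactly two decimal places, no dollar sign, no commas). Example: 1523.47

After 1 (withdraw($200)): balance=$800.00 total_interest=$0.00
After 2 (year_end (apply 8% annual interest)): balance=$864.00 total_interest=$64.00
After 3 (deposit($50)): balance=$914.00 total_interest=$64.00
After 4 (month_end (apply 1% monthly interest)): balance=$923.14 total_interest=$73.14
After 5 (withdraw($100)): balance=$823.14 total_interest=$73.14
After 6 (withdraw($200)): balance=$623.14 total_interest=$73.14

Answer: 623.14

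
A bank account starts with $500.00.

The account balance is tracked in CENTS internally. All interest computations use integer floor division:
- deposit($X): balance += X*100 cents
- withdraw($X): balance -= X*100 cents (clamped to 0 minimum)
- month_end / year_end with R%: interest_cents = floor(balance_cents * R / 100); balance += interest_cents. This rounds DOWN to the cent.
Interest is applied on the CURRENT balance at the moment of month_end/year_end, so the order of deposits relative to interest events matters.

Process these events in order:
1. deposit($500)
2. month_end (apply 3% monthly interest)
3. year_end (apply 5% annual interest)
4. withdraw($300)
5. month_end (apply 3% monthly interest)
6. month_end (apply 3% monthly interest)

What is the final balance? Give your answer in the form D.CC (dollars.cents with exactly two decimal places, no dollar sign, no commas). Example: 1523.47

Answer: 829.08

Derivation:
After 1 (deposit($500)): balance=$1000.00 total_interest=$0.00
After 2 (month_end (apply 3% monthly interest)): balance=$1030.00 total_interest=$30.00
After 3 (year_end (apply 5% annual interest)): balance=$1081.50 total_interest=$81.50
After 4 (withdraw($300)): balance=$781.50 total_interest=$81.50
After 5 (month_end (apply 3% monthly interest)): balance=$804.94 total_interest=$104.94
After 6 (month_end (apply 3% monthly interest)): balance=$829.08 total_interest=$129.08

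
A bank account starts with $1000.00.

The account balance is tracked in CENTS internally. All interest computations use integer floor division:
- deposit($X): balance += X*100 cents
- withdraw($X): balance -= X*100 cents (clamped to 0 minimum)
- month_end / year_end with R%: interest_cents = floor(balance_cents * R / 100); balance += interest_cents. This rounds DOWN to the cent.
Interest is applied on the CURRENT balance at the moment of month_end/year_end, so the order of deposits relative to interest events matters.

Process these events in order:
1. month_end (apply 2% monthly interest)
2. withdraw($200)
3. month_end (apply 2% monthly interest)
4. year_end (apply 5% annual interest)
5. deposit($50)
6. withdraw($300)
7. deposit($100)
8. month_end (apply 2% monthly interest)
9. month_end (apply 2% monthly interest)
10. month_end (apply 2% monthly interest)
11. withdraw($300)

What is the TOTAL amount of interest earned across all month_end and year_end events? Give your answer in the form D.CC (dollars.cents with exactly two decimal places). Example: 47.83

Answer: 122.78

Derivation:
After 1 (month_end (apply 2% monthly interest)): balance=$1020.00 total_interest=$20.00
After 2 (withdraw($200)): balance=$820.00 total_interest=$20.00
After 3 (month_end (apply 2% monthly interest)): balance=$836.40 total_interest=$36.40
After 4 (year_end (apply 5% annual interest)): balance=$878.22 total_interest=$78.22
After 5 (deposit($50)): balance=$928.22 total_interest=$78.22
After 6 (withdraw($300)): balance=$628.22 total_interest=$78.22
After 7 (deposit($100)): balance=$728.22 total_interest=$78.22
After 8 (month_end (apply 2% monthly interest)): balance=$742.78 total_interest=$92.78
After 9 (month_end (apply 2% monthly interest)): balance=$757.63 total_interest=$107.63
After 10 (month_end (apply 2% monthly interest)): balance=$772.78 total_interest=$122.78
After 11 (withdraw($300)): balance=$472.78 total_interest=$122.78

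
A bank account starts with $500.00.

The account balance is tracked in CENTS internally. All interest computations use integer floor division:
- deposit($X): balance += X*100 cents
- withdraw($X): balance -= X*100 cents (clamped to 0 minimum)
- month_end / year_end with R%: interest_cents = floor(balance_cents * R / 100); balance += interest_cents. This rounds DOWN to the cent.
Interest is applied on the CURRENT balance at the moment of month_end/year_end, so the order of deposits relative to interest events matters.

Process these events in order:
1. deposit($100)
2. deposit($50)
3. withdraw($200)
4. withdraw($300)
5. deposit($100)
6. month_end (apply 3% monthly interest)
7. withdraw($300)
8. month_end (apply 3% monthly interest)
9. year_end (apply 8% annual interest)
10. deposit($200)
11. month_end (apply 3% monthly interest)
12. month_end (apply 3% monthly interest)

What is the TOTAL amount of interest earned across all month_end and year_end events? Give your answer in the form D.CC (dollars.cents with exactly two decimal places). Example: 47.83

Answer: 19.68

Derivation:
After 1 (deposit($100)): balance=$600.00 total_interest=$0.00
After 2 (deposit($50)): balance=$650.00 total_interest=$0.00
After 3 (withdraw($200)): balance=$450.00 total_interest=$0.00
After 4 (withdraw($300)): balance=$150.00 total_interest=$0.00
After 5 (deposit($100)): balance=$250.00 total_interest=$0.00
After 6 (month_end (apply 3% monthly interest)): balance=$257.50 total_interest=$7.50
After 7 (withdraw($300)): balance=$0.00 total_interest=$7.50
After 8 (month_end (apply 3% monthly interest)): balance=$0.00 total_interest=$7.50
After 9 (year_end (apply 8% annual interest)): balance=$0.00 total_interest=$7.50
After 10 (deposit($200)): balance=$200.00 total_interest=$7.50
After 11 (month_end (apply 3% monthly interest)): balance=$206.00 total_interest=$13.50
After 12 (month_end (apply 3% monthly interest)): balance=$212.18 total_interest=$19.68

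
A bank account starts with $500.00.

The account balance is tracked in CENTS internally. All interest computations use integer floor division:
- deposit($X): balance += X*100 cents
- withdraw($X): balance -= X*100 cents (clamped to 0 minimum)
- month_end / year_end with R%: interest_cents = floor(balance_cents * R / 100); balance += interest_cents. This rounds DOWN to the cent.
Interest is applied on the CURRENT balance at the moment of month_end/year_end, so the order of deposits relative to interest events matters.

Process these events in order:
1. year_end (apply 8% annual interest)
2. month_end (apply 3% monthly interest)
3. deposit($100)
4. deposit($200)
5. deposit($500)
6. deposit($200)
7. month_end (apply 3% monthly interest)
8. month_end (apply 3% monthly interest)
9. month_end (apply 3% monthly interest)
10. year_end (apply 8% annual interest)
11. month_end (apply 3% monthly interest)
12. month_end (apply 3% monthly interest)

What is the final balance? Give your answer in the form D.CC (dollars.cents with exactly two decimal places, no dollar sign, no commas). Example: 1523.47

After 1 (year_end (apply 8% annual interest)): balance=$540.00 total_interest=$40.00
After 2 (month_end (apply 3% monthly interest)): balance=$556.20 total_interest=$56.20
After 3 (deposit($100)): balance=$656.20 total_interest=$56.20
After 4 (deposit($200)): balance=$856.20 total_interest=$56.20
After 5 (deposit($500)): balance=$1356.20 total_interest=$56.20
After 6 (deposit($200)): balance=$1556.20 total_interest=$56.20
After 7 (month_end (apply 3% monthly interest)): balance=$1602.88 total_interest=$102.88
After 8 (month_end (apply 3% monthly interest)): balance=$1650.96 total_interest=$150.96
After 9 (month_end (apply 3% monthly interest)): balance=$1700.48 total_interest=$200.48
After 10 (year_end (apply 8% annual interest)): balance=$1836.51 total_interest=$336.51
After 11 (month_end (apply 3% monthly interest)): balance=$1891.60 total_interest=$391.60
After 12 (month_end (apply 3% monthly interest)): balance=$1948.34 total_interest=$448.34

Answer: 1948.34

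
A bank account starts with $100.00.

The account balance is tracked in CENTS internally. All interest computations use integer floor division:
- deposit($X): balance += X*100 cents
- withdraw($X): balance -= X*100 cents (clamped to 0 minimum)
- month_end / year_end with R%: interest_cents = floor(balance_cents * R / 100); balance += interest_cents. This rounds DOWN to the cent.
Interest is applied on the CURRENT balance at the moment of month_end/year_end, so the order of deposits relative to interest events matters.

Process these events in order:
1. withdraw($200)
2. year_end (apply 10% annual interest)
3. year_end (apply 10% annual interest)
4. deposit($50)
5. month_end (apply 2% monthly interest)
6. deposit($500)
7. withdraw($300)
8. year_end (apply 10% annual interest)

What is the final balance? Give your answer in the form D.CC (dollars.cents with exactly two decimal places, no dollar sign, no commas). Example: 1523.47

Answer: 276.10

Derivation:
After 1 (withdraw($200)): balance=$0.00 total_interest=$0.00
After 2 (year_end (apply 10% annual interest)): balance=$0.00 total_interest=$0.00
After 3 (year_end (apply 10% annual interest)): balance=$0.00 total_interest=$0.00
After 4 (deposit($50)): balance=$50.00 total_interest=$0.00
After 5 (month_end (apply 2% monthly interest)): balance=$51.00 total_interest=$1.00
After 6 (deposit($500)): balance=$551.00 total_interest=$1.00
After 7 (withdraw($300)): balance=$251.00 total_interest=$1.00
After 8 (year_end (apply 10% annual interest)): balance=$276.10 total_interest=$26.10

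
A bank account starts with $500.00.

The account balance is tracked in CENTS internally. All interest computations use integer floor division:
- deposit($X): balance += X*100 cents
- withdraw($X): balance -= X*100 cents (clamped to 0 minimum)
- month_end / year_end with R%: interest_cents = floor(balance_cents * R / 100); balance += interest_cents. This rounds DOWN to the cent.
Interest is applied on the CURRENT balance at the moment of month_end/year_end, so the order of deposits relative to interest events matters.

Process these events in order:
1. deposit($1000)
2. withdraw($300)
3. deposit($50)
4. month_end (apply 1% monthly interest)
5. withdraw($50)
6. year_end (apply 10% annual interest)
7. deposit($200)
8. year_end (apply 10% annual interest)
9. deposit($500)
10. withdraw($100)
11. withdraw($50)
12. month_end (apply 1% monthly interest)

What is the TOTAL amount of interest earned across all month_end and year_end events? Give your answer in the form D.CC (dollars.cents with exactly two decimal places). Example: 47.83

After 1 (deposit($1000)): balance=$1500.00 total_interest=$0.00
After 2 (withdraw($300)): balance=$1200.00 total_interest=$0.00
After 3 (deposit($50)): balance=$1250.00 total_interest=$0.00
After 4 (month_end (apply 1% monthly interest)): balance=$1262.50 total_interest=$12.50
After 5 (withdraw($50)): balance=$1212.50 total_interest=$12.50
After 6 (year_end (apply 10% annual interest)): balance=$1333.75 total_interest=$133.75
After 7 (deposit($200)): balance=$1533.75 total_interest=$133.75
After 8 (year_end (apply 10% annual interest)): balance=$1687.12 total_interest=$287.12
After 9 (deposit($500)): balance=$2187.12 total_interest=$287.12
After 10 (withdraw($100)): balance=$2087.12 total_interest=$287.12
After 11 (withdraw($50)): balance=$2037.12 total_interest=$287.12
After 12 (month_end (apply 1% monthly interest)): balance=$2057.49 total_interest=$307.49

Answer: 307.49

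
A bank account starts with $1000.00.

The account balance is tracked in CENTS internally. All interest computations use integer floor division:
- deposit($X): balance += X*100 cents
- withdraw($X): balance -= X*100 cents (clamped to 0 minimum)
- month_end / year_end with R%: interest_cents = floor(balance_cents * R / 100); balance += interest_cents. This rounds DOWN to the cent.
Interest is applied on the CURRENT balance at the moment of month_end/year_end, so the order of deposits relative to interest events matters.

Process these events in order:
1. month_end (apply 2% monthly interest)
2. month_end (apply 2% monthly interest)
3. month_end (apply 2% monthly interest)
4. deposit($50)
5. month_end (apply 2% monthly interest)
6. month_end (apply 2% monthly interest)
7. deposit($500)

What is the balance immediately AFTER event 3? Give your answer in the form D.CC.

Answer: 1061.20

Derivation:
After 1 (month_end (apply 2% monthly interest)): balance=$1020.00 total_interest=$20.00
After 2 (month_end (apply 2% monthly interest)): balance=$1040.40 total_interest=$40.40
After 3 (month_end (apply 2% monthly interest)): balance=$1061.20 total_interest=$61.20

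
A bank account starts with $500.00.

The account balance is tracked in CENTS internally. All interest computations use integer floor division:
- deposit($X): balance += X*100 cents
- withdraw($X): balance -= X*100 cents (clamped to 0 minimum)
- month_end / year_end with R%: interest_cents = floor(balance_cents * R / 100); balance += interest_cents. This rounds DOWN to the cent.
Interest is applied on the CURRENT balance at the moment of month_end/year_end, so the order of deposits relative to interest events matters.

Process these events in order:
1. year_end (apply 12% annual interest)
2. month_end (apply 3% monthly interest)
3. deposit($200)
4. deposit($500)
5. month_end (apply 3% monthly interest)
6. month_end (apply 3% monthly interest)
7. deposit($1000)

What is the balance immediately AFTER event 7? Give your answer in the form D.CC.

Answer: 2354.55

Derivation:
After 1 (year_end (apply 12% annual interest)): balance=$560.00 total_interest=$60.00
After 2 (month_end (apply 3% monthly interest)): balance=$576.80 total_interest=$76.80
After 3 (deposit($200)): balance=$776.80 total_interest=$76.80
After 4 (deposit($500)): balance=$1276.80 total_interest=$76.80
After 5 (month_end (apply 3% monthly interest)): balance=$1315.10 total_interest=$115.10
After 6 (month_end (apply 3% monthly interest)): balance=$1354.55 total_interest=$154.55
After 7 (deposit($1000)): balance=$2354.55 total_interest=$154.55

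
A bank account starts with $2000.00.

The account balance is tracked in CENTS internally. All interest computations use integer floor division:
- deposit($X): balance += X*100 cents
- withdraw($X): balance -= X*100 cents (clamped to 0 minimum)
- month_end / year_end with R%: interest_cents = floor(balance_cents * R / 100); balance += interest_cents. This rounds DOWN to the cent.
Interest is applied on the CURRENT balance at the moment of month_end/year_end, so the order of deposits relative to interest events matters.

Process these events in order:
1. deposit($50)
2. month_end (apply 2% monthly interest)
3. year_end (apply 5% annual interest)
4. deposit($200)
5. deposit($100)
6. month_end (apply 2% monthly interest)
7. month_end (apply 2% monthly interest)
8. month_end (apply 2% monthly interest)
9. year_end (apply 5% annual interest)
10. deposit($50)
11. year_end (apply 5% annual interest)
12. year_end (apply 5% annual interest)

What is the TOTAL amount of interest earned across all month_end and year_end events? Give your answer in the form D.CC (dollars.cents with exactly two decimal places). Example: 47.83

Answer: 720.83

Derivation:
After 1 (deposit($50)): balance=$2050.00 total_interest=$0.00
After 2 (month_end (apply 2% monthly interest)): balance=$2091.00 total_interest=$41.00
After 3 (year_end (apply 5% annual interest)): balance=$2195.55 total_interest=$145.55
After 4 (deposit($200)): balance=$2395.55 total_interest=$145.55
After 5 (deposit($100)): balance=$2495.55 total_interest=$145.55
After 6 (month_end (apply 2% monthly interest)): balance=$2545.46 total_interest=$195.46
After 7 (month_end (apply 2% monthly interest)): balance=$2596.36 total_interest=$246.36
After 8 (month_end (apply 2% monthly interest)): balance=$2648.28 total_interest=$298.28
After 9 (year_end (apply 5% annual interest)): balance=$2780.69 total_interest=$430.69
After 10 (deposit($50)): balance=$2830.69 total_interest=$430.69
After 11 (year_end (apply 5% annual interest)): balance=$2972.22 total_interest=$572.22
After 12 (year_end (apply 5% annual interest)): balance=$3120.83 total_interest=$720.83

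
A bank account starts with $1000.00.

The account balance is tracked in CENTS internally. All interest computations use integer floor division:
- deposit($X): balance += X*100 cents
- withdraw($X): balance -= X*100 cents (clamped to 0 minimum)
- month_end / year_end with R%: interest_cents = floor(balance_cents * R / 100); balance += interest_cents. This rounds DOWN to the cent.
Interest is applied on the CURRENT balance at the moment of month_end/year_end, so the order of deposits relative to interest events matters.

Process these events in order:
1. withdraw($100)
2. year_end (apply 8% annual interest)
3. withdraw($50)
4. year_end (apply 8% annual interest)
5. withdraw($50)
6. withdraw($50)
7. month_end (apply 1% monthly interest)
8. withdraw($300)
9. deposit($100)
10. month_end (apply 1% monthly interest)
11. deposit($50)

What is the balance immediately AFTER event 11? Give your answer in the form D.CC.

After 1 (withdraw($100)): balance=$900.00 total_interest=$0.00
After 2 (year_end (apply 8% annual interest)): balance=$972.00 total_interest=$72.00
After 3 (withdraw($50)): balance=$922.00 total_interest=$72.00
After 4 (year_end (apply 8% annual interest)): balance=$995.76 total_interest=$145.76
After 5 (withdraw($50)): balance=$945.76 total_interest=$145.76
After 6 (withdraw($50)): balance=$895.76 total_interest=$145.76
After 7 (month_end (apply 1% monthly interest)): balance=$904.71 total_interest=$154.71
After 8 (withdraw($300)): balance=$604.71 total_interest=$154.71
After 9 (deposit($100)): balance=$704.71 total_interest=$154.71
After 10 (month_end (apply 1% monthly interest)): balance=$711.75 total_interest=$161.75
After 11 (deposit($50)): balance=$761.75 total_interest=$161.75

Answer: 761.75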